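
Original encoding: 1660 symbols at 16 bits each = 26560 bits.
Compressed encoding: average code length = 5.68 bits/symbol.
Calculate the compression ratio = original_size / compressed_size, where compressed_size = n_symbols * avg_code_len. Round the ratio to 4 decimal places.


original_size = n_symbols * orig_bits = 1660 * 16 = 26560 bits
compressed_size = n_symbols * avg_code_len = 1660 * 5.68 = 9428.8 bits
ratio = original_size / compressed_size = 26560 / 9428.8 = 2.8169

Compression ratio = 2.8169


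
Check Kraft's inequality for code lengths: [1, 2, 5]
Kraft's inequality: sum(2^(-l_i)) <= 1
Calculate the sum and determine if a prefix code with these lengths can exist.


Sum = 2^(-1) + 2^(-2) + 2^(-5)
    = 0.5 + 0.25 + 0.03125
    = 25/32 = 0.78125
Since 0.78125 <= 1, Kraft's inequality IS satisfied.
A prefix code with these lengths CAN exist.

Kraft sum = 0.78125. Satisfied.


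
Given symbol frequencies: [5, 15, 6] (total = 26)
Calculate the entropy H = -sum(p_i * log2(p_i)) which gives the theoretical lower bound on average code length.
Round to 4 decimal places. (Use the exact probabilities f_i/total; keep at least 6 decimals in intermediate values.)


Per-symbol terms -p_i * log2(p_i) with p_i = f_i/26:
  p = 5/26 = 0.192308: log2(p) = -2.378512, -p*log2(p) = 0.457406
  p = 15/26 = 0.576923: log2(p) = -0.793549, -p*log2(p) = 0.457817
  p = 6/26 = 0.230769: log2(p) = -2.115477, -p*log2(p) = 0.488187
H = 0.457406 + 0.457817 + 0.488187 = 1.403410

H = 1.4034 bits/symbol


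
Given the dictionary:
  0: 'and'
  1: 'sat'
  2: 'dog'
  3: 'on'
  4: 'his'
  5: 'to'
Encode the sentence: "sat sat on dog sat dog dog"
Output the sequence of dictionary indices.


Look up each word in the dictionary:
  'sat' -> 1
  'sat' -> 1
  'on' -> 3
  'dog' -> 2
  'sat' -> 1
  'dog' -> 2
  'dog' -> 2

Encoded: [1, 1, 3, 2, 1, 2, 2]


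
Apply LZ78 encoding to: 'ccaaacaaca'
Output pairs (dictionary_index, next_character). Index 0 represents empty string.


LZ78 encoding steps:
Dictionary: {0: ''}
Step 1: w='' (idx 0), next='c' -> output (0, 'c'), add 'c' as idx 1
Step 2: w='c' (idx 1), next='a' -> output (1, 'a'), add 'ca' as idx 2
Step 3: w='' (idx 0), next='a' -> output (0, 'a'), add 'a' as idx 3
Step 4: w='a' (idx 3), next='c' -> output (3, 'c'), add 'ac' as idx 4
Step 5: w='a' (idx 3), next='a' -> output (3, 'a'), add 'aa' as idx 5
Step 6: w='ca' (idx 2), end of input -> output (2, '')


Encoded: [(0, 'c'), (1, 'a'), (0, 'a'), (3, 'c'), (3, 'a'), (2, '')]


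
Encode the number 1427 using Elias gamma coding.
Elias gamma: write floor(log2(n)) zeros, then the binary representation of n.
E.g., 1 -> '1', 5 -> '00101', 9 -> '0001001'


num_bits = floor(log2(1427)) + 1 = 11
leading_zeros = num_bits - 1 = 10
binary(1427) = 10110010011

Elias gamma(1427) = '0000000000' + '10110010011' = 000000000010110010011 (21 bits)


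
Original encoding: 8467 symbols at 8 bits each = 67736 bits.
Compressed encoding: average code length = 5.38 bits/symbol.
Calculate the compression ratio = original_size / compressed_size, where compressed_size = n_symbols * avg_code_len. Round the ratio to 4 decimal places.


original_size = n_symbols * orig_bits = 8467 * 8 = 67736 bits
compressed_size = n_symbols * avg_code_len = 8467 * 5.38 = 45552.46 bits
ratio = original_size / compressed_size = 67736 / 45552.46 = 1.487

Compression ratio = 1.487


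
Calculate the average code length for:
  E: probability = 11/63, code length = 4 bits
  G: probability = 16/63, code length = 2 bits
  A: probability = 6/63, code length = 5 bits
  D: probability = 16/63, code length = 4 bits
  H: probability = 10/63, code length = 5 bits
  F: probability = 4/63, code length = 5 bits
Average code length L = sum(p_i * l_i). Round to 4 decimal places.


Weighted contributions p_i * l_i:
  E: (11/63) * 4 = 44/63
  G: (16/63) * 2 = 32/63
  A: (6/63) * 5 = 30/63
  D: (16/63) * 4 = 64/63
  H: (10/63) * 5 = 50/63
  F: (4/63) * 5 = 20/63
Sum = (44 + 32 + 30 + 64 + 50 + 20)/63 = 240/63

L = 240/63 = 3.8095 bits/symbol


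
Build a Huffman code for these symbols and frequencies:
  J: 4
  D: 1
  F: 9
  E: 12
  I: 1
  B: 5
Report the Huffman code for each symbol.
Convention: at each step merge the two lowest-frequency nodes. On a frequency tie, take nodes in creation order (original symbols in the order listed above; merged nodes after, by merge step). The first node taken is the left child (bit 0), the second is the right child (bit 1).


Huffman tree construction:
Step 1: Merge D(1) + I(1) = 2
Step 2: Merge (D+I)(2) + J(4) = 6
Step 3: Merge B(5) + ((D+I)+J)(6) = 11
Step 4: Merge F(9) + (B+((D+I)+J))(11) = 20
Step 5: Merge E(12) + (F+(B+((D+I)+J)))(20) = 32
Read each symbol's code off the tree from the root (left child = 0, right child = 1).

Codes:
  J: 1111 (length 4)
  D: 11100 (length 5)
  F: 10 (length 2)
  E: 0 (length 1)
  I: 11101 (length 5)
  B: 110 (length 3)
Average code length: 71/32 = 2.2188 bits/symbol


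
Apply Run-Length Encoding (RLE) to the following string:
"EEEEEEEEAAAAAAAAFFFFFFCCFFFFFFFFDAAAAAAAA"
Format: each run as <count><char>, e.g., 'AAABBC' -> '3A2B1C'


Scanning runs left to right:
  i=0: run of 'E' x 8 -> '8E'
  i=8: run of 'A' x 8 -> '8A'
  i=16: run of 'F' x 6 -> '6F'
  i=22: run of 'C' x 2 -> '2C'
  i=24: run of 'F' x 8 -> '8F'
  i=32: run of 'D' x 1 -> '1D'
  i=33: run of 'A' x 8 -> '8A'

RLE = 8E8A6F2C8F1D8A


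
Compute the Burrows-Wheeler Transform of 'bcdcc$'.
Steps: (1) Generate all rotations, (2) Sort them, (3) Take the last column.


Rotations (sorted):
  0: $bcdcc -> last char: c
  1: bcdcc$ -> last char: $
  2: c$bcdc -> last char: c
  3: cc$bcd -> last char: d
  4: cdcc$b -> last char: b
  5: dcc$bc -> last char: c


BWT = c$cdbc


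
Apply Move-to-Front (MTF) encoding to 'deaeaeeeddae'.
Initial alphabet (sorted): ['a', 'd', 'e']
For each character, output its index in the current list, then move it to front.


MTF encoding:
'd': index 1 in ['a', 'd', 'e'] -> ['d', 'a', 'e']
'e': index 2 in ['d', 'a', 'e'] -> ['e', 'd', 'a']
'a': index 2 in ['e', 'd', 'a'] -> ['a', 'e', 'd']
'e': index 1 in ['a', 'e', 'd'] -> ['e', 'a', 'd']
'a': index 1 in ['e', 'a', 'd'] -> ['a', 'e', 'd']
'e': index 1 in ['a', 'e', 'd'] -> ['e', 'a', 'd']
'e': index 0 in ['e', 'a', 'd'] -> ['e', 'a', 'd']
'e': index 0 in ['e', 'a', 'd'] -> ['e', 'a', 'd']
'd': index 2 in ['e', 'a', 'd'] -> ['d', 'e', 'a']
'd': index 0 in ['d', 'e', 'a'] -> ['d', 'e', 'a']
'a': index 2 in ['d', 'e', 'a'] -> ['a', 'd', 'e']
'e': index 2 in ['a', 'd', 'e'] -> ['e', 'a', 'd']


Output: [1, 2, 2, 1, 1, 1, 0, 0, 2, 0, 2, 2]


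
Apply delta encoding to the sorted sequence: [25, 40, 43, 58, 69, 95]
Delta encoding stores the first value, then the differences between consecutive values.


First value: 25
Deltas:
  40 - 25 = 15
  43 - 40 = 3
  58 - 43 = 15
  69 - 58 = 11
  95 - 69 = 26


Delta encoded: [25, 15, 3, 15, 11, 26]


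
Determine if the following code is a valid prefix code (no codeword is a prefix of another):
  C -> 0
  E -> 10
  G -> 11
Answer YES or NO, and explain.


Checking each pair (does one codeword prefix another?):
  C='0' vs E='10': no prefix
  C='0' vs G='11': no prefix
  E='10' vs C='0': no prefix
  E='10' vs G='11': no prefix
  G='11' vs C='0': no prefix
  G='11' vs E='10': no prefix
No violation found over all pairs.

YES -- this is a valid prefix code. No codeword is a prefix of any other codeword.


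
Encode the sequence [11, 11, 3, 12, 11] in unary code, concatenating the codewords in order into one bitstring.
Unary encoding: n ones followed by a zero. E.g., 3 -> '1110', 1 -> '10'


Encode each number as n ones followed by a terminating 0:
  11 -> 111111111110 (12 bits)
  11 -> 111111111110 (12 bits)
  3 -> 1110 (4 bits)
  12 -> 1111111111110 (13 bits)
  11 -> 111111111110 (12 bits)
Total length = 12 + 12 + 4 + 13 + 12 = 53 bits.

Unary([11, 11, 3, 12, 11]) = 11111111111011111111111011101111111111110111111111110 (53 bits)


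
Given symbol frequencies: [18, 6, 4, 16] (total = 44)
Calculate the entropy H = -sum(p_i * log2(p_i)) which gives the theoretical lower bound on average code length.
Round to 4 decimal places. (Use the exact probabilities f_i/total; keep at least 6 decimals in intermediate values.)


Per-symbol terms -p_i * log2(p_i) with p_i = f_i/44:
  p = 18/44 = 0.409091: log2(p) = -1.289507, -p*log2(p) = 0.527525
  p = 6/44 = 0.136364: log2(p) = -2.874469, -p*log2(p) = 0.391973
  p = 4/44 = 0.090909: log2(p) = -3.459432, -p*log2(p) = 0.314494
  p = 16/44 = 0.363636: log2(p) = -1.459432, -p*log2(p) = 0.530702
H = 0.527525 + 0.391973 + 0.314494 + 0.530702 = 1.764694

H = 1.7647 bits/symbol


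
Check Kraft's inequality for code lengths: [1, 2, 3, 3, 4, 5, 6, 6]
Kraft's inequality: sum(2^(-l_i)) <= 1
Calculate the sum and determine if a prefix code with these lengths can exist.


Sum = 2^(-1) + 2^(-2) + 2^(-3) + 2^(-3) + 2^(-4) + 2^(-5) + 2^(-6) + 2^(-6)
    = 0.5 + 0.25 + 0.125 + 0.125 + 0.0625 + 0.03125 + 0.015625 + 0.015625
    = 72/64 = 1.125
Since 1.125 > 1, Kraft's inequality is NOT satisfied.
A prefix code with these lengths CANNOT exist.

Kraft sum = 1.125. Not satisfied.


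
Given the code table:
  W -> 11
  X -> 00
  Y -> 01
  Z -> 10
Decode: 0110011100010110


Decoding:
01 -> Y
10 -> Z
01 -> Y
11 -> W
00 -> X
01 -> Y
01 -> Y
10 -> Z


Result: YZYWXYYZ


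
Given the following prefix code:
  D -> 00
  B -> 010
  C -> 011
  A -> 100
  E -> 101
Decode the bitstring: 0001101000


Decoding step by step:
Bits 00 -> D
Bits 011 -> C
Bits 010 -> B
Bits 00 -> D


Decoded message: DCBD


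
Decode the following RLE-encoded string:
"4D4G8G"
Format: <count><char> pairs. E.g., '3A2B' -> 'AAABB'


Expanding each <count><char> pair:
  4D -> 'DDDD'
  4G -> 'GGGG'
  8G -> 'GGGGGGGG'

Decoded = DDDDGGGGGGGGGGGG


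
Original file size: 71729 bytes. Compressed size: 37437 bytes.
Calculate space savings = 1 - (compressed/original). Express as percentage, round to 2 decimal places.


ratio = compressed/original = 37437/71729 = 0.521923
savings = 1 - ratio = 1 - 0.521923 = 0.478077
as a percentage: 0.478077 * 100 = 47.81%

Space savings = 1 - 37437/71729 = 47.81%


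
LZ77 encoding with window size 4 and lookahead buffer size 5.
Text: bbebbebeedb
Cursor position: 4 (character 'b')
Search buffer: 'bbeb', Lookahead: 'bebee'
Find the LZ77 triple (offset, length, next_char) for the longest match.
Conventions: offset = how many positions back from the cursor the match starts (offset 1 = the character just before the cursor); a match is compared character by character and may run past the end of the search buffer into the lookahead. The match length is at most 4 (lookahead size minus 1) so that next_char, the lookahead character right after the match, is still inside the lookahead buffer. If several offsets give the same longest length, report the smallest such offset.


Try each offset into the search buffer:
  offset=1 (pos 3, char 'b'): match length 1
  offset=2 (pos 2, char 'e'): match length 0
  offset=3 (pos 1, char 'b'): match length 3
  offset=4 (pos 0, char 'b'): match length 1
Longest match has length 3 at offset 3.
next_char = character at position 4 + 3 = 7 -> 'e'

Best match: offset=3, length=3 (matching 'beb' starting at position 1)
LZ77 triple: (3, 3, 'e')


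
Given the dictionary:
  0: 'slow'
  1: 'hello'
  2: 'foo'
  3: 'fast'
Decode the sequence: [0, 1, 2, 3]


Look up each index in the dictionary:
  0 -> 'slow'
  1 -> 'hello'
  2 -> 'foo'
  3 -> 'fast'

Decoded: "slow hello foo fast"


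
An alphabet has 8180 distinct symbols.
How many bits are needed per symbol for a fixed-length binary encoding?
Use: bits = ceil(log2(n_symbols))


log2(8180) = 12.9979
Bracket: 2^12 = 4096 < 8180 <= 2^13 = 8192
So ceil(log2(8180)) = 13

bits = ceil(log2(8180)) = ceil(12.9979) = 13 bits


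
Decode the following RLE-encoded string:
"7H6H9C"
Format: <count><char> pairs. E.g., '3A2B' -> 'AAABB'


Expanding each <count><char> pair:
  7H -> 'HHHHHHH'
  6H -> 'HHHHHH'
  9C -> 'CCCCCCCCC'

Decoded = HHHHHHHHHHHHHCCCCCCCCC


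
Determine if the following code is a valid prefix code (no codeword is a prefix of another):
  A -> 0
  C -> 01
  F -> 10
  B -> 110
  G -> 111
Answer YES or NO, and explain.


Checking each pair (does one codeword prefix another?):
  A='0' vs C='01': prefix -- VIOLATION

NO -- this is NOT a valid prefix code. A (0) is a prefix of C (01).


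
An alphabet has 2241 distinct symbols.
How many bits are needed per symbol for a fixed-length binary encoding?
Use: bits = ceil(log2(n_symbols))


log2(2241) = 11.1299
Bracket: 2^11 = 2048 < 2241 <= 2^12 = 4096
So ceil(log2(2241)) = 12

bits = ceil(log2(2241)) = ceil(11.1299) = 12 bits


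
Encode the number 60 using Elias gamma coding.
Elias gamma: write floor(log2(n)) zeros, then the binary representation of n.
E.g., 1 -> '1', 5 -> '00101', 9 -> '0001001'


num_bits = floor(log2(60)) + 1 = 6
leading_zeros = num_bits - 1 = 5
binary(60) = 111100

Elias gamma(60) = '00000' + '111100' = 00000111100 (11 bits)


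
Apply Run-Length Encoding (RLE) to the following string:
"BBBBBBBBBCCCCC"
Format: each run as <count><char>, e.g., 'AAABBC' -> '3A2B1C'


Scanning runs left to right:
  i=0: run of 'B' x 9 -> '9B'
  i=9: run of 'C' x 5 -> '5C'

RLE = 9B5C


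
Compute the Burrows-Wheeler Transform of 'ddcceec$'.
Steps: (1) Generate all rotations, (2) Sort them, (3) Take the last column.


Rotations (sorted):
  0: $ddcceec -> last char: c
  1: c$ddccee -> last char: e
  2: cceec$dd -> last char: d
  3: ceec$ddc -> last char: c
  4: dcceec$d -> last char: d
  5: ddcceec$ -> last char: $
  6: ec$ddcce -> last char: e
  7: eec$ddcc -> last char: c


BWT = cedcd$ec


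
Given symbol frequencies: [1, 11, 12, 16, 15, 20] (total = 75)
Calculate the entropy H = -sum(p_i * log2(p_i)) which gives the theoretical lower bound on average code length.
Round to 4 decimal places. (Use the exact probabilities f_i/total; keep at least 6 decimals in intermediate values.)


Per-symbol terms -p_i * log2(p_i) with p_i = f_i/75:
  p = 1/75 = 0.013333: log2(p) = -6.228819, -p*log2(p) = 0.083051
  p = 11/75 = 0.146667: log2(p) = -2.769387, -p*log2(p) = 0.406177
  p = 12/75 = 0.160000: log2(p) = -2.643856, -p*log2(p) = 0.423017
  p = 16/75 = 0.213333: log2(p) = -2.228819, -p*log2(p) = 0.475481
  p = 15/75 = 0.200000: log2(p) = -2.321928, -p*log2(p) = 0.464386
  p = 20/75 = 0.266667: log2(p) = -1.906891, -p*log2(p) = 0.508504
H = 0.083051 + 0.406177 + 0.423017 + 0.475481 + 0.464386 + 0.508504 = 2.360616

H = 2.3606 bits/symbol


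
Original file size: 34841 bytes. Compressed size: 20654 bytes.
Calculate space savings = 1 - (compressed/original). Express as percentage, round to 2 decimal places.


ratio = compressed/original = 20654/34841 = 0.592807
savings = 1 - ratio = 1 - 0.592807 = 0.407193
as a percentage: 0.407193 * 100 = 40.72%

Space savings = 1 - 20654/34841 = 40.72%


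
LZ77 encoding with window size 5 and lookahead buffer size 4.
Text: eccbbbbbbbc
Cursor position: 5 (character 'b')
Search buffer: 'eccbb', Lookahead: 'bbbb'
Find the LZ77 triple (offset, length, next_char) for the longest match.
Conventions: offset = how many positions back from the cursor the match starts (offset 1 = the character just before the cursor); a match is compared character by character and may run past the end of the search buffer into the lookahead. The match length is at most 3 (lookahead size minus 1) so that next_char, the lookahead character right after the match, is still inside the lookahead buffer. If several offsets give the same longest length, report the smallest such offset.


Try each offset into the search buffer:
  offset=1 (pos 4, char 'b'): match length 3
  offset=2 (pos 3, char 'b'): match length 3
  offset=3 (pos 2, char 'c'): match length 0
  offset=4 (pos 1, char 'c'): match length 0
  offset=5 (pos 0, char 'e'): match length 0
Longest match has length 3, found at offsets 1, 2; take the smallest, offset 1.
next_char = character at position 5 + 3 = 8 -> 'b'

Best match: offset=1, length=3 (matching 'bbb' starting at position 4)
LZ77 triple: (1, 3, 'b')


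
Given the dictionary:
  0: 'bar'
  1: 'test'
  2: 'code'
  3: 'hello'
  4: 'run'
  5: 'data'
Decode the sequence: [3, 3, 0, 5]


Look up each index in the dictionary:
  3 -> 'hello'
  3 -> 'hello'
  0 -> 'bar'
  5 -> 'data'

Decoded: "hello hello bar data"


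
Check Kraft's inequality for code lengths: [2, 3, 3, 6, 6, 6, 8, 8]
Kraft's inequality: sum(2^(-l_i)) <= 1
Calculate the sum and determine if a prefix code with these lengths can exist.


Sum = 2^(-2) + 2^(-3) + 2^(-3) + 2^(-6) + 2^(-6) + 2^(-6) + 2^(-8) + 2^(-8)
    = 0.25 + 0.125 + 0.125 + 0.015625 + 0.015625 + 0.015625 + 0.00390625 + 0.00390625
    = 142/256 = 0.5546875
Since 0.5546875 <= 1, Kraft's inequality IS satisfied.
A prefix code with these lengths CAN exist.

Kraft sum = 0.5546875. Satisfied.


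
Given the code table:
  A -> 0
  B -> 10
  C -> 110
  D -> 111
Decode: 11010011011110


Decoding:
110 -> C
10 -> B
0 -> A
110 -> C
111 -> D
10 -> B


Result: CBACDB


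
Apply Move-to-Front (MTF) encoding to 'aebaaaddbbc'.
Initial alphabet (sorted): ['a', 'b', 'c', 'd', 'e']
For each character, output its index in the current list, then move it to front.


MTF encoding:
'a': index 0 in ['a', 'b', 'c', 'd', 'e'] -> ['a', 'b', 'c', 'd', 'e']
'e': index 4 in ['a', 'b', 'c', 'd', 'e'] -> ['e', 'a', 'b', 'c', 'd']
'b': index 2 in ['e', 'a', 'b', 'c', 'd'] -> ['b', 'e', 'a', 'c', 'd']
'a': index 2 in ['b', 'e', 'a', 'c', 'd'] -> ['a', 'b', 'e', 'c', 'd']
'a': index 0 in ['a', 'b', 'e', 'c', 'd'] -> ['a', 'b', 'e', 'c', 'd']
'a': index 0 in ['a', 'b', 'e', 'c', 'd'] -> ['a', 'b', 'e', 'c', 'd']
'd': index 4 in ['a', 'b', 'e', 'c', 'd'] -> ['d', 'a', 'b', 'e', 'c']
'd': index 0 in ['d', 'a', 'b', 'e', 'c'] -> ['d', 'a', 'b', 'e', 'c']
'b': index 2 in ['d', 'a', 'b', 'e', 'c'] -> ['b', 'd', 'a', 'e', 'c']
'b': index 0 in ['b', 'd', 'a', 'e', 'c'] -> ['b', 'd', 'a', 'e', 'c']
'c': index 4 in ['b', 'd', 'a', 'e', 'c'] -> ['c', 'b', 'd', 'a', 'e']


Output: [0, 4, 2, 2, 0, 0, 4, 0, 2, 0, 4]


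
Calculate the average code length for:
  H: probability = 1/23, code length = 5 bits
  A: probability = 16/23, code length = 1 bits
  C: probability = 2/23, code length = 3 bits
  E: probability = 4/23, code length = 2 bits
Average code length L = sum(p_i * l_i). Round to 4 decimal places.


Weighted contributions p_i * l_i:
  H: (1/23) * 5 = 5/23
  A: (16/23) * 1 = 16/23
  C: (2/23) * 3 = 6/23
  E: (4/23) * 2 = 8/23
Sum = (5 + 16 + 6 + 8)/23 = 35/23

L = 35/23 = 1.5217 bits/symbol


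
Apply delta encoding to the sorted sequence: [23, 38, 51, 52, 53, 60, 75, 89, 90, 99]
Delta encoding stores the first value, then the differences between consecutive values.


First value: 23
Deltas:
  38 - 23 = 15
  51 - 38 = 13
  52 - 51 = 1
  53 - 52 = 1
  60 - 53 = 7
  75 - 60 = 15
  89 - 75 = 14
  90 - 89 = 1
  99 - 90 = 9


Delta encoded: [23, 15, 13, 1, 1, 7, 15, 14, 1, 9]


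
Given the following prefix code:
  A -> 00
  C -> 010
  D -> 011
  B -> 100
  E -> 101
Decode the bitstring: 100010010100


Decoding step by step:
Bits 100 -> B
Bits 010 -> C
Bits 010 -> C
Bits 100 -> B


Decoded message: BCCB


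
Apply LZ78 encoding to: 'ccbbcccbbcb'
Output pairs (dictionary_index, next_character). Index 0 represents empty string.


LZ78 encoding steps:
Dictionary: {0: ''}
Step 1: w='' (idx 0), next='c' -> output (0, 'c'), add 'c' as idx 1
Step 2: w='c' (idx 1), next='b' -> output (1, 'b'), add 'cb' as idx 2
Step 3: w='' (idx 0), next='b' -> output (0, 'b'), add 'b' as idx 3
Step 4: w='c' (idx 1), next='c' -> output (1, 'c'), add 'cc' as idx 4
Step 5: w='cb' (idx 2), next='b' -> output (2, 'b'), add 'cbb' as idx 5
Step 6: w='cb' (idx 2), end of input -> output (2, '')


Encoded: [(0, 'c'), (1, 'b'), (0, 'b'), (1, 'c'), (2, 'b'), (2, '')]


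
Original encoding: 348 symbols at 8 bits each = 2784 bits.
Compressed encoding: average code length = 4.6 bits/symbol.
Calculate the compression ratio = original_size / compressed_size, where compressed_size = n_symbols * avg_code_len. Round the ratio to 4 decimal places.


original_size = n_symbols * orig_bits = 348 * 8 = 2784 bits
compressed_size = n_symbols * avg_code_len = 348 * 4.6 = 1600.8 bits
ratio = original_size / compressed_size = 2784 / 1600.8 = 1.7391

Compression ratio = 1.7391


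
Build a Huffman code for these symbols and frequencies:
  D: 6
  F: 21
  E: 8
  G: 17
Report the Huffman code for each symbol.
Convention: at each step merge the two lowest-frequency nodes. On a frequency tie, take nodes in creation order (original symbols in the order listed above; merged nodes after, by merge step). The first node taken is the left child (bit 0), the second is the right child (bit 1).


Huffman tree construction:
Step 1: Merge D(6) + E(8) = 14
Step 2: Merge (D+E)(14) + G(17) = 31
Step 3: Merge F(21) + ((D+E)+G)(31) = 52
Read each symbol's code off the tree from the root (left child = 0, right child = 1).

Codes:
  D: 100 (length 3)
  F: 0 (length 1)
  E: 101 (length 3)
  G: 11 (length 2)
Average code length: 97/52 = 1.8654 bits/symbol


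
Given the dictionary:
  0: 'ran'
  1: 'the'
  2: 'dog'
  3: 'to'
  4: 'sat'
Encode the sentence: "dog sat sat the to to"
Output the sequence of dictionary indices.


Look up each word in the dictionary:
  'dog' -> 2
  'sat' -> 4
  'sat' -> 4
  'the' -> 1
  'to' -> 3
  'to' -> 3

Encoded: [2, 4, 4, 1, 3, 3]


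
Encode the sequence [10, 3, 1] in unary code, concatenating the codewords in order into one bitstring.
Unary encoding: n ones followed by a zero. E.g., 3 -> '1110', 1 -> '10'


Encode each number as n ones followed by a terminating 0:
  10 -> 11111111110 (11 bits)
  3 -> 1110 (4 bits)
  1 -> 10 (2 bits)
Total length = 11 + 4 + 2 = 17 bits.

Unary([10, 3, 1]) = 11111111110111010 (17 bits)


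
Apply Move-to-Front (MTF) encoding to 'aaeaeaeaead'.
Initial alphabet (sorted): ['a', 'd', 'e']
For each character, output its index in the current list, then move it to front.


MTF encoding:
'a': index 0 in ['a', 'd', 'e'] -> ['a', 'd', 'e']
'a': index 0 in ['a', 'd', 'e'] -> ['a', 'd', 'e']
'e': index 2 in ['a', 'd', 'e'] -> ['e', 'a', 'd']
'a': index 1 in ['e', 'a', 'd'] -> ['a', 'e', 'd']
'e': index 1 in ['a', 'e', 'd'] -> ['e', 'a', 'd']
'a': index 1 in ['e', 'a', 'd'] -> ['a', 'e', 'd']
'e': index 1 in ['a', 'e', 'd'] -> ['e', 'a', 'd']
'a': index 1 in ['e', 'a', 'd'] -> ['a', 'e', 'd']
'e': index 1 in ['a', 'e', 'd'] -> ['e', 'a', 'd']
'a': index 1 in ['e', 'a', 'd'] -> ['a', 'e', 'd']
'd': index 2 in ['a', 'e', 'd'] -> ['d', 'a', 'e']


Output: [0, 0, 2, 1, 1, 1, 1, 1, 1, 1, 2]


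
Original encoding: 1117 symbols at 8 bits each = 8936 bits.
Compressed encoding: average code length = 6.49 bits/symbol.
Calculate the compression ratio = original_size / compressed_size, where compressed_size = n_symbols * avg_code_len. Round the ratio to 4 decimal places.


original_size = n_symbols * orig_bits = 1117 * 8 = 8936 bits
compressed_size = n_symbols * avg_code_len = 1117 * 6.49 = 7249.33 bits
ratio = original_size / compressed_size = 8936 / 7249.33 = 1.2327

Compression ratio = 1.2327


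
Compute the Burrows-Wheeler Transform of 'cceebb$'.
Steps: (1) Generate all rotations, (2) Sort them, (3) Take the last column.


Rotations (sorted):
  0: $cceebb -> last char: b
  1: b$cceeb -> last char: b
  2: bb$ccee -> last char: e
  3: cceebb$ -> last char: $
  4: ceebb$c -> last char: c
  5: ebb$cce -> last char: e
  6: eebb$cc -> last char: c


BWT = bbe$cec


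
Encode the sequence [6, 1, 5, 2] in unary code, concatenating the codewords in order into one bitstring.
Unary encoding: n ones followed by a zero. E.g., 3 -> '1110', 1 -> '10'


Encode each number as n ones followed by a terminating 0:
  6 -> 1111110 (7 bits)
  1 -> 10 (2 bits)
  5 -> 111110 (6 bits)
  2 -> 110 (3 bits)
Total length = 7 + 2 + 6 + 3 = 18 bits.

Unary([6, 1, 5, 2]) = 111111010111110110 (18 bits)


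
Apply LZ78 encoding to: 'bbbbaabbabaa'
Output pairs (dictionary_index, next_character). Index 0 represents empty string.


LZ78 encoding steps:
Dictionary: {0: ''}
Step 1: w='' (idx 0), next='b' -> output (0, 'b'), add 'b' as idx 1
Step 2: w='b' (idx 1), next='b' -> output (1, 'b'), add 'bb' as idx 2
Step 3: w='b' (idx 1), next='a' -> output (1, 'a'), add 'ba' as idx 3
Step 4: w='' (idx 0), next='a' -> output (0, 'a'), add 'a' as idx 4
Step 5: w='bb' (idx 2), next='a' -> output (2, 'a'), add 'bba' as idx 5
Step 6: w='ba' (idx 3), next='a' -> output (3, 'a'), add 'baa' as idx 6


Encoded: [(0, 'b'), (1, 'b'), (1, 'a'), (0, 'a'), (2, 'a'), (3, 'a')]


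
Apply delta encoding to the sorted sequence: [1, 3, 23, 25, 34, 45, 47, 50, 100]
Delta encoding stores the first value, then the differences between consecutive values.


First value: 1
Deltas:
  3 - 1 = 2
  23 - 3 = 20
  25 - 23 = 2
  34 - 25 = 9
  45 - 34 = 11
  47 - 45 = 2
  50 - 47 = 3
  100 - 50 = 50


Delta encoded: [1, 2, 20, 2, 9, 11, 2, 3, 50]


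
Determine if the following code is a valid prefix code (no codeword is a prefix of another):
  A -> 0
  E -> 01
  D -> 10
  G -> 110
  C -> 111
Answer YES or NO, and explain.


Checking each pair (does one codeword prefix another?):
  A='0' vs E='01': prefix -- VIOLATION

NO -- this is NOT a valid prefix code. A (0) is a prefix of E (01).


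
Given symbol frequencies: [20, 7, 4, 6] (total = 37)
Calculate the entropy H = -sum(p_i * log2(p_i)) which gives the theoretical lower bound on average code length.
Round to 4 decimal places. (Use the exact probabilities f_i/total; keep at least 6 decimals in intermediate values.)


Per-symbol terms -p_i * log2(p_i) with p_i = f_i/37:
  p = 20/37 = 0.540541: log2(p) = -0.887525, -p*log2(p) = 0.479743
  p = 7/37 = 0.189189: log2(p) = -2.402098, -p*log2(p) = 0.454451
  p = 4/37 = 0.108108: log2(p) = -3.209453, -p*log2(p) = 0.346968
  p = 6/37 = 0.162162: log2(p) = -2.624491, -p*log2(p) = 0.425593
H = 0.479743 + 0.454451 + 0.346968 + 0.425593 = 1.706755

H = 1.7068 bits/symbol


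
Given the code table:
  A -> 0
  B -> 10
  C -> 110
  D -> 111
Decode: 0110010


Decoding:
0 -> A
110 -> C
0 -> A
10 -> B


Result: ACAB


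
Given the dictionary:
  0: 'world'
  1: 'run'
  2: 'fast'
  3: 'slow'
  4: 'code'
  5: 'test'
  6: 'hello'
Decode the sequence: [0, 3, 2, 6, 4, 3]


Look up each index in the dictionary:
  0 -> 'world'
  3 -> 'slow'
  2 -> 'fast'
  6 -> 'hello'
  4 -> 'code'
  3 -> 'slow'

Decoded: "world slow fast hello code slow"


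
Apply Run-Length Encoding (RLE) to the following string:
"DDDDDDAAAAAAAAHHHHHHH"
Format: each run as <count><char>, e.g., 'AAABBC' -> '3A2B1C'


Scanning runs left to right:
  i=0: run of 'D' x 6 -> '6D'
  i=6: run of 'A' x 8 -> '8A'
  i=14: run of 'H' x 7 -> '7H'

RLE = 6D8A7H


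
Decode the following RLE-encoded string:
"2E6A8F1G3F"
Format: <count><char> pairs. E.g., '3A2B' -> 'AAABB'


Expanding each <count><char> pair:
  2E -> 'EE'
  6A -> 'AAAAAA'
  8F -> 'FFFFFFFF'
  1G -> 'G'
  3F -> 'FFF'

Decoded = EEAAAAAAFFFFFFFFGFFF


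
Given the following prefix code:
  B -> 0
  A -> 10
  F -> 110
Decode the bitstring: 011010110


Decoding step by step:
Bits 0 -> B
Bits 110 -> F
Bits 10 -> A
Bits 110 -> F


Decoded message: BFAF


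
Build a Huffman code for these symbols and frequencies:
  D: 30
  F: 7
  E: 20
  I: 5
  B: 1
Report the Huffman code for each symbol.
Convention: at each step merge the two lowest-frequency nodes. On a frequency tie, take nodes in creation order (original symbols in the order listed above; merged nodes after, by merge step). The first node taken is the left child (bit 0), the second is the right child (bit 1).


Huffman tree construction:
Step 1: Merge B(1) + I(5) = 6
Step 2: Merge (B+I)(6) + F(7) = 13
Step 3: Merge ((B+I)+F)(13) + E(20) = 33
Step 4: Merge D(30) + (((B+I)+F)+E)(33) = 63
Read each symbol's code off the tree from the root (left child = 0, right child = 1).

Codes:
  D: 0 (length 1)
  F: 101 (length 3)
  E: 11 (length 2)
  I: 1001 (length 4)
  B: 1000 (length 4)
Average code length: 115/63 = 1.8254 bits/symbol


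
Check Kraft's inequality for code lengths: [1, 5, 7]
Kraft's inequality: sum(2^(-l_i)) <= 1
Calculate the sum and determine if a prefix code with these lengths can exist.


Sum = 2^(-1) + 2^(-5) + 2^(-7)
    = 0.5 + 0.03125 + 0.0078125
    = 69/128 = 0.5390625
Since 0.5390625 <= 1, Kraft's inequality IS satisfied.
A prefix code with these lengths CAN exist.

Kraft sum = 0.5390625. Satisfied.


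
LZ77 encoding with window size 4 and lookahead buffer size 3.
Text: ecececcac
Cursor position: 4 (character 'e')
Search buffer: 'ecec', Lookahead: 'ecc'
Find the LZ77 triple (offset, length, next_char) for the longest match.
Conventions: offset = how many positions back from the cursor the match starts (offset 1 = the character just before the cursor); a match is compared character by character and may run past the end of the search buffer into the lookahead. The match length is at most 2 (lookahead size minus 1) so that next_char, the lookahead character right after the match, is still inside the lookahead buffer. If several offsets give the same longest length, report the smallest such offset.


Try each offset into the search buffer:
  offset=1 (pos 3, char 'c'): match length 0
  offset=2 (pos 2, char 'e'): match length 2
  offset=3 (pos 1, char 'c'): match length 0
  offset=4 (pos 0, char 'e'): match length 2
Longest match has length 2, found at offsets 2, 4; take the smallest, offset 2.
next_char = character at position 4 + 2 = 6 -> 'c'

Best match: offset=2, length=2 (matching 'ec' starting at position 2)
LZ77 triple: (2, 2, 'c')


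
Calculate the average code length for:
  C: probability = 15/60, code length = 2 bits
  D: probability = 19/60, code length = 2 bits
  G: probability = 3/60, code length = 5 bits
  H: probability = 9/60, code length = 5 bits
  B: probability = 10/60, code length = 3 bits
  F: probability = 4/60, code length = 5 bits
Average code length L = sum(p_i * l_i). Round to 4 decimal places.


Weighted contributions p_i * l_i:
  C: (15/60) * 2 = 30/60
  D: (19/60) * 2 = 38/60
  G: (3/60) * 5 = 15/60
  H: (9/60) * 5 = 45/60
  B: (10/60) * 3 = 30/60
  F: (4/60) * 5 = 20/60
Sum = (30 + 38 + 15 + 45 + 30 + 20)/60 = 178/60

L = 178/60 = 2.9667 bits/symbol


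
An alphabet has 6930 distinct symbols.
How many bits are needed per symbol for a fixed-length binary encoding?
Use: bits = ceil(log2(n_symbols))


log2(6930) = 12.7586
Bracket: 2^12 = 4096 < 6930 <= 2^13 = 8192
So ceil(log2(6930)) = 13

bits = ceil(log2(6930)) = ceil(12.7586) = 13 bits


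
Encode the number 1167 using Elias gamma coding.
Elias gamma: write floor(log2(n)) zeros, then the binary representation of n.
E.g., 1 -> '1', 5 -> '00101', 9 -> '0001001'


num_bits = floor(log2(1167)) + 1 = 11
leading_zeros = num_bits - 1 = 10
binary(1167) = 10010001111

Elias gamma(1167) = '0000000000' + '10010001111' = 000000000010010001111 (21 bits)


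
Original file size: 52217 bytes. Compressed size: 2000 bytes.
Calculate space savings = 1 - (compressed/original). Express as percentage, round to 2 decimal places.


ratio = compressed/original = 2000/52217 = 0.038302
savings = 1 - ratio = 1 - 0.038302 = 0.961698
as a percentage: 0.961698 * 100 = 96.17%

Space savings = 1 - 2000/52217 = 96.17%


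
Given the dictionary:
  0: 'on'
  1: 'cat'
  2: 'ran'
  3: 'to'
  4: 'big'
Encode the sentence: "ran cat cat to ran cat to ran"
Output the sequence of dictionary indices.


Look up each word in the dictionary:
  'ran' -> 2
  'cat' -> 1
  'cat' -> 1
  'to' -> 3
  'ran' -> 2
  'cat' -> 1
  'to' -> 3
  'ran' -> 2

Encoded: [2, 1, 1, 3, 2, 1, 3, 2]


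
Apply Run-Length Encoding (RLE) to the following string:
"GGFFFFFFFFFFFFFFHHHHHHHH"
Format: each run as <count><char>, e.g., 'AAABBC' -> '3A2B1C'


Scanning runs left to right:
  i=0: run of 'G' x 2 -> '2G'
  i=2: run of 'F' x 14 -> '14F'
  i=16: run of 'H' x 8 -> '8H'

RLE = 2G14F8H


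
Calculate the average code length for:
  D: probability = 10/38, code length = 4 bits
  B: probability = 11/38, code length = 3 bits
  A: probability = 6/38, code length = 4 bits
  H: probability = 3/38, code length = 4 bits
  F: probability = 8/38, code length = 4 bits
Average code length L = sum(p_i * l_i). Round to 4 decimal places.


Weighted contributions p_i * l_i:
  D: (10/38) * 4 = 40/38
  B: (11/38) * 3 = 33/38
  A: (6/38) * 4 = 24/38
  H: (3/38) * 4 = 12/38
  F: (8/38) * 4 = 32/38
Sum = (40 + 33 + 24 + 12 + 32)/38 = 141/38

L = 141/38 = 3.7105 bits/symbol


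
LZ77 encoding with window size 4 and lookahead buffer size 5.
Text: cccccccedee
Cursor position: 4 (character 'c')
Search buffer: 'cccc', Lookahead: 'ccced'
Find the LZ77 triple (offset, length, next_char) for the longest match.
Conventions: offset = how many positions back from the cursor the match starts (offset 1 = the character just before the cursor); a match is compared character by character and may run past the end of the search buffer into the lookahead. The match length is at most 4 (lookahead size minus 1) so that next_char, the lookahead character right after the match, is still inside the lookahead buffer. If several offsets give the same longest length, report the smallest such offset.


Try each offset into the search buffer:
  offset=1 (pos 3, char 'c'): match length 3
  offset=2 (pos 2, char 'c'): match length 3
  offset=3 (pos 1, char 'c'): match length 3
  offset=4 (pos 0, char 'c'): match length 3
Longest match has length 3, found at offsets 1, 2, 3, 4; take the smallest, offset 1.
next_char = character at position 4 + 3 = 7 -> 'e'

Best match: offset=1, length=3 (matching 'ccc' starting at position 3)
LZ77 triple: (1, 3, 'e')


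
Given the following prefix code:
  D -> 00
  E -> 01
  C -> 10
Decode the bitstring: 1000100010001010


Decoding step by step:
Bits 10 -> C
Bits 00 -> D
Bits 10 -> C
Bits 00 -> D
Bits 10 -> C
Bits 00 -> D
Bits 10 -> C
Bits 10 -> C


Decoded message: CDCDCDCC


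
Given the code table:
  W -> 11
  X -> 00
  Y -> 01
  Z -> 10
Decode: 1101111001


Decoding:
11 -> W
01 -> Y
11 -> W
10 -> Z
01 -> Y


Result: WYWZY


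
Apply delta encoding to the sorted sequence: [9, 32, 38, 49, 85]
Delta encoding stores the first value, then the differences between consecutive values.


First value: 9
Deltas:
  32 - 9 = 23
  38 - 32 = 6
  49 - 38 = 11
  85 - 49 = 36


Delta encoded: [9, 23, 6, 11, 36]


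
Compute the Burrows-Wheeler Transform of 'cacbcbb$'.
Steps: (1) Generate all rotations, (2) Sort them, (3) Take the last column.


Rotations (sorted):
  0: $cacbcbb -> last char: b
  1: acbcbb$c -> last char: c
  2: b$cacbcb -> last char: b
  3: bb$cacbc -> last char: c
  4: bcbb$cac -> last char: c
  5: cacbcbb$ -> last char: $
  6: cbb$cacb -> last char: b
  7: cbcbb$ca -> last char: a


BWT = bcbcc$ba


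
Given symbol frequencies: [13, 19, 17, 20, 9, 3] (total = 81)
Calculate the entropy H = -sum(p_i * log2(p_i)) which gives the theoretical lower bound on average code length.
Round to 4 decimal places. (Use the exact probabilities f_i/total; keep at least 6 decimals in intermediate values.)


Per-symbol terms -p_i * log2(p_i) with p_i = f_i/81:
  p = 13/81 = 0.160494: log2(p) = -2.639410, -p*log2(p) = 0.423609
  p = 19/81 = 0.234568: log2(p) = -2.091922, -p*log2(p) = 0.490698
  p = 17/81 = 0.209877: log2(p) = -2.252387, -p*log2(p) = 0.472723
  p = 20/81 = 0.246914: log2(p) = -2.017922, -p*log2(p) = 0.498252
  p = 9/81 = 0.111111: log2(p) = -3.169925, -p*log2(p) = 0.352214
  p = 3/81 = 0.037037: log2(p) = -4.754888, -p*log2(p) = 0.176107
H = 0.423609 + 0.490698 + 0.472723 + 0.498252 + 0.352214 + 0.176107 = 2.413603

H = 2.4136 bits/symbol


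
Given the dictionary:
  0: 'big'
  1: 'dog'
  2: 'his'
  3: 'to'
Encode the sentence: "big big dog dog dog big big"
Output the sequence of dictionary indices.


Look up each word in the dictionary:
  'big' -> 0
  'big' -> 0
  'dog' -> 1
  'dog' -> 1
  'dog' -> 1
  'big' -> 0
  'big' -> 0

Encoded: [0, 0, 1, 1, 1, 0, 0]


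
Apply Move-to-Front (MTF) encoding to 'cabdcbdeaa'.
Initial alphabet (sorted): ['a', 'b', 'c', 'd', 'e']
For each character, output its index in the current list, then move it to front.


MTF encoding:
'c': index 2 in ['a', 'b', 'c', 'd', 'e'] -> ['c', 'a', 'b', 'd', 'e']
'a': index 1 in ['c', 'a', 'b', 'd', 'e'] -> ['a', 'c', 'b', 'd', 'e']
'b': index 2 in ['a', 'c', 'b', 'd', 'e'] -> ['b', 'a', 'c', 'd', 'e']
'd': index 3 in ['b', 'a', 'c', 'd', 'e'] -> ['d', 'b', 'a', 'c', 'e']
'c': index 3 in ['d', 'b', 'a', 'c', 'e'] -> ['c', 'd', 'b', 'a', 'e']
'b': index 2 in ['c', 'd', 'b', 'a', 'e'] -> ['b', 'c', 'd', 'a', 'e']
'd': index 2 in ['b', 'c', 'd', 'a', 'e'] -> ['d', 'b', 'c', 'a', 'e']
'e': index 4 in ['d', 'b', 'c', 'a', 'e'] -> ['e', 'd', 'b', 'c', 'a']
'a': index 4 in ['e', 'd', 'b', 'c', 'a'] -> ['a', 'e', 'd', 'b', 'c']
'a': index 0 in ['a', 'e', 'd', 'b', 'c'] -> ['a', 'e', 'd', 'b', 'c']


Output: [2, 1, 2, 3, 3, 2, 2, 4, 4, 0]


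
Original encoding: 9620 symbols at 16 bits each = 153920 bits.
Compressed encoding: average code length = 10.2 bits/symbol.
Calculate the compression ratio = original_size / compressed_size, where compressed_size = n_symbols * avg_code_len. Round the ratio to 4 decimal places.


original_size = n_symbols * orig_bits = 9620 * 16 = 153920 bits
compressed_size = n_symbols * avg_code_len = 9620 * 10.2 = 98124.0 bits
ratio = original_size / compressed_size = 153920 / 98124.0 = 1.5686

Compression ratio = 1.5686


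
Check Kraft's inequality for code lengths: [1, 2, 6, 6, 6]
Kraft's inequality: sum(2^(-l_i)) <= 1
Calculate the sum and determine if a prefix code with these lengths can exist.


Sum = 2^(-1) + 2^(-2) + 2^(-6) + 2^(-6) + 2^(-6)
    = 0.5 + 0.25 + 0.015625 + 0.015625 + 0.015625
    = 51/64 = 0.796875
Since 0.796875 <= 1, Kraft's inequality IS satisfied.
A prefix code with these lengths CAN exist.

Kraft sum = 0.796875. Satisfied.


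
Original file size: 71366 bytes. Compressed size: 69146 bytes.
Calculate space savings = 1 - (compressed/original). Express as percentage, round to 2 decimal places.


ratio = compressed/original = 69146/71366 = 0.968893
savings = 1 - ratio = 1 - 0.968893 = 0.031107
as a percentage: 0.031107 * 100 = 3.11%

Space savings = 1 - 69146/71366 = 3.11%


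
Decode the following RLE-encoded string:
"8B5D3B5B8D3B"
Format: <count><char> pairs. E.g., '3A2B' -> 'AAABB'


Expanding each <count><char> pair:
  8B -> 'BBBBBBBB'
  5D -> 'DDDDD'
  3B -> 'BBB'
  5B -> 'BBBBB'
  8D -> 'DDDDDDDD'
  3B -> 'BBB'

Decoded = BBBBBBBBDDDDDBBBBBBBBDDDDDDDDBBB


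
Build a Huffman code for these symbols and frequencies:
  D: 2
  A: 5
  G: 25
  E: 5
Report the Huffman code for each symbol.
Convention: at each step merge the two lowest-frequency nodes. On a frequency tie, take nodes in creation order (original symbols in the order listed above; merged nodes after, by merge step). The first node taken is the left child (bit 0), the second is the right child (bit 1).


Huffman tree construction:
Step 1: Merge D(2) + A(5) = 7
Step 2: Merge E(5) + (D+A)(7) = 12
Step 3: Merge (E+(D+A))(12) + G(25) = 37
Read each symbol's code off the tree from the root (left child = 0, right child = 1).

Codes:
  D: 010 (length 3)
  A: 011 (length 3)
  G: 1 (length 1)
  E: 00 (length 2)
Average code length: 56/37 = 1.5135 bits/symbol


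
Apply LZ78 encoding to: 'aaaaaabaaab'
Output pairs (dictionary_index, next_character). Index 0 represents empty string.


LZ78 encoding steps:
Dictionary: {0: ''}
Step 1: w='' (idx 0), next='a' -> output (0, 'a'), add 'a' as idx 1
Step 2: w='a' (idx 1), next='a' -> output (1, 'a'), add 'aa' as idx 2
Step 3: w='aa' (idx 2), next='a' -> output (2, 'a'), add 'aaa' as idx 3
Step 4: w='' (idx 0), next='b' -> output (0, 'b'), add 'b' as idx 4
Step 5: w='aaa' (idx 3), next='b' -> output (3, 'b'), add 'aaab' as idx 5


Encoded: [(0, 'a'), (1, 'a'), (2, 'a'), (0, 'b'), (3, 'b')]


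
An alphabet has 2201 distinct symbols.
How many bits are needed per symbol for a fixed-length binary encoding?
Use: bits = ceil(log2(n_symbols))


log2(2201) = 11.1039
Bracket: 2^11 = 2048 < 2201 <= 2^12 = 4096
So ceil(log2(2201)) = 12

bits = ceil(log2(2201)) = ceil(11.1039) = 12 bits
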